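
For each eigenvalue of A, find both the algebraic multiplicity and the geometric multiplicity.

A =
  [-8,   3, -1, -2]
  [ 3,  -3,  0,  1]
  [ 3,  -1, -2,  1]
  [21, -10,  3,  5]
λ = -2: alg = 4, geom = 2

Step 1 — factor the characteristic polynomial to read off the algebraic multiplicities:
  χ_A(x) = (x + 2)^4

Step 2 — compute geometric multiplicities via the rank-nullity identity g(λ) = n − rank(A − λI):
  rank(A − (-2)·I) = 2, so dim ker(A − (-2)·I) = n − 2 = 2

Summary:
  λ = -2: algebraic multiplicity = 4, geometric multiplicity = 2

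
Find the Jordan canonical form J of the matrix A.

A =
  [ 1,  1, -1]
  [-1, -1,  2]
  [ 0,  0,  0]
J_3(0)

The characteristic polynomial is
  det(x·I − A) = x^3

Eigenvalues and multiplicities (the geometric multiplicity of λ is n − rank(A − λI), which equals the number of Jordan blocks for λ):
  λ = 0: algebraic multiplicity = 3, geometric multiplicity = 1

Determining the block sizes for each eigenvalue:
  λ = 0: one block (gm = 1), so the single block has size am = 3 → block sizes [3]

Assembling the blocks gives a Jordan form
J =
  [0, 1, 0]
  [0, 0, 1]
  [0, 0, 0]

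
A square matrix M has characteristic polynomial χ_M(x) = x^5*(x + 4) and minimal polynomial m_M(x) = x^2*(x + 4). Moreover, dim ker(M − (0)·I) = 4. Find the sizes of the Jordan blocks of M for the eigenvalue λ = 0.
Block sizes for λ = 0: [2, 1, 1, 1]

Step 1 — from the characteristic polynomial, algebraic multiplicity of λ = 0 is 5. From dim ker(M − (0)·I) = 4, there are exactly 4 Jordan blocks for λ = 0.
Step 2 — from the minimal polynomial, the factor (x − 0)^2 tells us the largest block for λ = 0 has size 2.
Step 3 — with total size 5, 4 blocks, and largest block 2, the block sizes (in nonincreasing order) are [2, 1, 1, 1].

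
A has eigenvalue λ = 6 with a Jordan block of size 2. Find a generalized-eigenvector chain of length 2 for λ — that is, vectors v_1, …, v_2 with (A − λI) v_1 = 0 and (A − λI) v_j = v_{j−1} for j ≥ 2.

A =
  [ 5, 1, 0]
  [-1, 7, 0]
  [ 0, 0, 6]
A Jordan chain for λ = 6 of length 2:
v_1 = (-1, -1, 0)ᵀ
v_2 = (1, 0, 0)ᵀ

Let N = A − (6)·I. We want v_2 with N^2 v_2 = 0 but N^1 v_2 ≠ 0; then v_{j-1} := N · v_j for j = 2, …, 2.

Pick v_2 = (1, 0, 0)ᵀ.
Then v_1 = N · v_2 = (-1, -1, 0)ᵀ.

Sanity check: (A − (6)·I) v_1 = (0, 0, 0)ᵀ = 0. ✓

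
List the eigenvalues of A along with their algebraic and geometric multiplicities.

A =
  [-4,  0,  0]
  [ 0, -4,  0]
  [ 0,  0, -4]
λ = -4: alg = 3, geom = 3

Step 1 — factor the characteristic polynomial to read off the algebraic multiplicities:
  χ_A(x) = (x + 4)^3

Step 2 — compute geometric multiplicities via the rank-nullity identity g(λ) = n − rank(A − λI):
  rank(A − (-4)·I) = 0, so dim ker(A − (-4)·I) = n − 0 = 3

Summary:
  λ = -4: algebraic multiplicity = 3, geometric multiplicity = 3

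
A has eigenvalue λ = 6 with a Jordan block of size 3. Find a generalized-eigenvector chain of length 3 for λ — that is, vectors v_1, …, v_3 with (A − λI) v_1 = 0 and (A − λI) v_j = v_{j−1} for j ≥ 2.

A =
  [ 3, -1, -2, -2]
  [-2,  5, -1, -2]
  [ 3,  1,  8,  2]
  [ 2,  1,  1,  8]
A Jordan chain for λ = 6 of length 3:
v_1 = (1, 1, -1, -1)ᵀ
v_2 = (-3, -2, 3, 2)ᵀ
v_3 = (1, 0, 0, 0)ᵀ

Let N = A − (6)·I. We want v_3 with N^3 v_3 = 0 but N^2 v_3 ≠ 0; then v_{j-1} := N · v_j for j = 3, …, 2.

Pick v_3 = (1, 0, 0, 0)ᵀ.
Then v_2 = N · v_3 = (-3, -2, 3, 2)ᵀ.
Then v_1 = N · v_2 = (1, 1, -1, -1)ᵀ.

Sanity check: (A − (6)·I) v_1 = (0, 0, 0, 0)ᵀ = 0. ✓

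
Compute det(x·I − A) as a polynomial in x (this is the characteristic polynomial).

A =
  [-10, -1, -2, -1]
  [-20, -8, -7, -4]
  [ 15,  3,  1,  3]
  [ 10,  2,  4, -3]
x^4 + 20*x^3 + 150*x^2 + 500*x + 625

Expanding det(x·I − A) (e.g. by cofactor expansion or by noting that A is similar to its Jordan form J, which has the same characteristic polynomial as A) gives
  χ_A(x) = x^4 + 20*x^3 + 150*x^2 + 500*x + 625
which factors as (x + 5)^4. The eigenvalues (with algebraic multiplicities) are λ = -5 with multiplicity 4.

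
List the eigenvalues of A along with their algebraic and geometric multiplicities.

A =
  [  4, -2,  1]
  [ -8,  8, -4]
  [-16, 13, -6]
λ = 2: alg = 3, geom = 1

Step 1 — factor the characteristic polynomial to read off the algebraic multiplicities:
  χ_A(x) = (x - 2)^3

Step 2 — compute geometric multiplicities via the rank-nullity identity g(λ) = n − rank(A − λI):
  rank(A − (2)·I) = 2, so dim ker(A − (2)·I) = n − 2 = 1

Summary:
  λ = 2: algebraic multiplicity = 3, geometric multiplicity = 1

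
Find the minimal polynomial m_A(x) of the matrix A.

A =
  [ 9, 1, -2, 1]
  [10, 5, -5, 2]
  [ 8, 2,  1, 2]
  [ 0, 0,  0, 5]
x^3 - 15*x^2 + 75*x - 125

The characteristic polynomial is χ_A(x) = (x - 5)^4, so the eigenvalues are known. The minimal polynomial is
  m_A(x) = Π_λ (x − λ)^{k_λ}
where k_λ is the size of the *largest* Jordan block for λ (equivalently, the smallest k with (A − λI)^k v = 0 for every generalised eigenvector v of λ).

  λ = 5: largest Jordan block has size 3, contributing (x − 5)^3

So m_A(x) = (x - 5)^3 = x^3 - 15*x^2 + 75*x - 125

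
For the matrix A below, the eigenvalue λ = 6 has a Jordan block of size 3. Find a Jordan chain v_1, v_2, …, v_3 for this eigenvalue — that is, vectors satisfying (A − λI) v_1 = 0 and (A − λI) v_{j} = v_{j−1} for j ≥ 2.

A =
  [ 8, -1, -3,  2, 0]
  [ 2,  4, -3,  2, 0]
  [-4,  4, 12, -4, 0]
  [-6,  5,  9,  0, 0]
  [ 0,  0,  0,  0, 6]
A Jordan chain for λ = 6 of length 3:
v_1 = (2, 0, 0, -2, 0)ᵀ
v_2 = (2, 2, -4, -6, 0)ᵀ
v_3 = (1, 0, 0, 0, 0)ᵀ

Let N = A − (6)·I. We want v_3 with N^3 v_3 = 0 but N^2 v_3 ≠ 0; then v_{j-1} := N · v_j for j = 3, …, 2.

Pick v_3 = (1, 0, 0, 0, 0)ᵀ.
Then v_2 = N · v_3 = (2, 2, -4, -6, 0)ᵀ.
Then v_1 = N · v_2 = (2, 0, 0, -2, 0)ᵀ.

Sanity check: (A − (6)·I) v_1 = (0, 0, 0, 0, 0)ᵀ = 0. ✓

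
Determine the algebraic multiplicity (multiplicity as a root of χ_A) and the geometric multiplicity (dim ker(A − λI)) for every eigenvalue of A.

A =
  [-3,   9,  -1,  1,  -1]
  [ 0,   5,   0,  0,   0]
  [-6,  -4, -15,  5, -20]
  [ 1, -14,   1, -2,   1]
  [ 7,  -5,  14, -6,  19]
λ = -2: alg = 3, geom = 1; λ = 5: alg = 2, geom = 2

Step 1 — factor the characteristic polynomial to read off the algebraic multiplicities:
  χ_A(x) = (x - 5)^2*(x + 2)^3

Step 2 — compute geometric multiplicities via the rank-nullity identity g(λ) = n − rank(A − λI):
  rank(A − (-2)·I) = 4, so dim ker(A − (-2)·I) = n − 4 = 1
  rank(A − (5)·I) = 3, so dim ker(A − (5)·I) = n − 3 = 2

Summary:
  λ = -2: algebraic multiplicity = 3, geometric multiplicity = 1
  λ = 5: algebraic multiplicity = 2, geometric multiplicity = 2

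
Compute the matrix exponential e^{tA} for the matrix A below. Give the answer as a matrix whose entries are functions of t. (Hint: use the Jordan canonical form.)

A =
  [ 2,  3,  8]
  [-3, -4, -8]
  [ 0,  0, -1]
e^{tA} =
  [3*t*exp(-t) + exp(-t), 3*t*exp(-t), 8*t*exp(-t)]
  [-3*t*exp(-t), -3*t*exp(-t) + exp(-t), -8*t*exp(-t)]
  [0, 0, exp(-t)]

Strategy: write A = P · J · P⁻¹ where J is a Jordan canonical form, so e^{tA} = P · e^{tJ} · P⁻¹, and e^{tJ} can be computed block-by-block.

A has Jordan form
J =
  [-1,  1,  0]
  [ 0, -1,  0]
  [ 0,  0, -1]
(up to reordering of blocks).

Per-block formulas:
  For a 1×1 block at λ = -1: exp(t · [-1]) = [e^(-1t)].
  For a 2×2 Jordan block J_2(-1): exp(t · J_2(-1)) = e^(-1t)·(I + t·N), where N is the 2×2 nilpotent shift.

After assembling e^{tJ} and conjugating by P, we get:

e^{tA} =
  [3*t*exp(-t) + exp(-t), 3*t*exp(-t), 8*t*exp(-t)]
  [-3*t*exp(-t), -3*t*exp(-t) + exp(-t), -8*t*exp(-t)]
  [0, 0, exp(-t)]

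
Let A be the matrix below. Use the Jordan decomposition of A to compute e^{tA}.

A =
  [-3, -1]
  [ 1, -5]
e^{tA} =
  [t*exp(-4*t) + exp(-4*t), -t*exp(-4*t)]
  [t*exp(-4*t), -t*exp(-4*t) + exp(-4*t)]

Strategy: write A = P · J · P⁻¹ where J is a Jordan canonical form, so e^{tA} = P · e^{tJ} · P⁻¹, and e^{tJ} can be computed block-by-block.

A has Jordan form
J =
  [-4,  1]
  [ 0, -4]
(up to reordering of blocks).

Per-block formulas:
  For a 2×2 Jordan block J_2(-4): exp(t · J_2(-4)) = e^(-4t)·(I + t·N), where N is the 2×2 nilpotent shift.

After assembling e^{tJ} and conjugating by P, we get:

e^{tA} =
  [t*exp(-4*t) + exp(-4*t), -t*exp(-4*t)]
  [t*exp(-4*t), -t*exp(-4*t) + exp(-4*t)]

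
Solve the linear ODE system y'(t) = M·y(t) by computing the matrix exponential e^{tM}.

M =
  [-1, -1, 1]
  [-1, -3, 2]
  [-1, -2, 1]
e^{tM} =
  [exp(-t), -t*exp(-t), t*exp(-t)]
  [-t*exp(-t), t^2*exp(-t)/2 - 2*t*exp(-t) + exp(-t), -t^2*exp(-t)/2 + 2*t*exp(-t)]
  [-t*exp(-t), t^2*exp(-t)/2 - 2*t*exp(-t), -t^2*exp(-t)/2 + 2*t*exp(-t) + exp(-t)]

Strategy: write M = P · J · P⁻¹ where J is a Jordan canonical form, so e^{tM} = P · e^{tJ} · P⁻¹, and e^{tJ} can be computed block-by-block.

M has Jordan form
J =
  [-1,  1,  0]
  [ 0, -1,  1]
  [ 0,  0, -1]
(up to reordering of blocks).

Per-block formulas:
  For a 3×3 Jordan block J_3(-1): exp(t · J_3(-1)) = e^(-1t)·(I + t·N + (t^2/2)·N^2), where N is the 3×3 nilpotent shift.

After assembling e^{tJ} and conjugating by P, we get:

e^{tM} =
  [exp(-t), -t*exp(-t), t*exp(-t)]
  [-t*exp(-t), t^2*exp(-t)/2 - 2*t*exp(-t) + exp(-t), -t^2*exp(-t)/2 + 2*t*exp(-t)]
  [-t*exp(-t), t^2*exp(-t)/2 - 2*t*exp(-t), -t^2*exp(-t)/2 + 2*t*exp(-t) + exp(-t)]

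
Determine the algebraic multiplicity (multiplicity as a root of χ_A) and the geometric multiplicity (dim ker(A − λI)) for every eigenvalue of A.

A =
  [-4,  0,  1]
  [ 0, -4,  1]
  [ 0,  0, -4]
λ = -4: alg = 3, geom = 2

Step 1 — factor the characteristic polynomial to read off the algebraic multiplicities:
  χ_A(x) = (x + 4)^3

Step 2 — compute geometric multiplicities via the rank-nullity identity g(λ) = n − rank(A − λI):
  rank(A − (-4)·I) = 1, so dim ker(A − (-4)·I) = n − 1 = 2

Summary:
  λ = -4: algebraic multiplicity = 3, geometric multiplicity = 2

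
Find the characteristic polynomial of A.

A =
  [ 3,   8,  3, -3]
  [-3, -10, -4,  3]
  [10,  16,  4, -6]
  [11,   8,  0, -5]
x^4 + 8*x^3 + 24*x^2 + 32*x + 16

Expanding det(x·I − A) (e.g. by cofactor expansion or by noting that A is similar to its Jordan form J, which has the same characteristic polynomial as A) gives
  χ_A(x) = x^4 + 8*x^3 + 24*x^2 + 32*x + 16
which factors as (x + 2)^4. The eigenvalues (with algebraic multiplicities) are λ = -2 with multiplicity 4.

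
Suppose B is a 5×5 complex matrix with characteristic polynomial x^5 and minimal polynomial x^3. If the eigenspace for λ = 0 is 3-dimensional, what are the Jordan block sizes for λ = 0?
Block sizes for λ = 0: [3, 1, 1]

Step 1 — from the characteristic polynomial, algebraic multiplicity of λ = 0 is 5. From dim ker(B − (0)·I) = 3, there are exactly 3 Jordan blocks for λ = 0.
Step 2 — from the minimal polynomial, the factor (x − 0)^3 tells us the largest block for λ = 0 has size 3.
Step 3 — with total size 5, 3 blocks, and largest block 3, the block sizes (in nonincreasing order) are [3, 1, 1].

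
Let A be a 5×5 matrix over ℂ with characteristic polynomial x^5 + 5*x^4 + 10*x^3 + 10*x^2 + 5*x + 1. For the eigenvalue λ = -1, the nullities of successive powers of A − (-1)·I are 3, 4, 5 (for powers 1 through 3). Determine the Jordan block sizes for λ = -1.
Block sizes for λ = -1: [3, 1, 1]

From the dimensions of kernels of powers, the number of Jordan blocks of size at least j is d_j − d_{j−1} where d_j = dim ker(N^j) (with d_0 = 0). Computing the differences gives [3, 1, 1].
The number of blocks of size exactly k is (#blocks of size ≥ k) − (#blocks of size ≥ k + 1), so the partition is: 2 block(s) of size 1, 1 block(s) of size 3.
In nonincreasing order the block sizes are [3, 1, 1].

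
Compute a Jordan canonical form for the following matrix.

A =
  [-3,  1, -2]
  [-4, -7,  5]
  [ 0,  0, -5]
J_3(-5)

The characteristic polynomial is
  det(x·I − A) = x^3 + 15*x^2 + 75*x + 125 = (x + 5)^3

Eigenvalues and multiplicities (the geometric multiplicity of λ is n − rank(A − λI), which equals the number of Jordan blocks for λ):
  λ = -5: algebraic multiplicity = 3, geometric multiplicity = 1

Determining the block sizes for each eigenvalue:
  λ = -5: one block (gm = 1), so the single block has size am = 3 → block sizes [3]

Assembling the blocks gives a Jordan form
J =
  [-5,  1,  0]
  [ 0, -5,  1]
  [ 0,  0, -5]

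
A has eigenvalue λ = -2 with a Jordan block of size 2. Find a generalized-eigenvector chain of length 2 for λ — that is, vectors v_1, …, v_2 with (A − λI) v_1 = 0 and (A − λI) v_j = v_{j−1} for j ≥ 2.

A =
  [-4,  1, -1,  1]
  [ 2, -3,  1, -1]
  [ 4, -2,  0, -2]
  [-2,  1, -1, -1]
A Jordan chain for λ = -2 of length 2:
v_1 = (-2, 2, 4, -2)ᵀ
v_2 = (1, 0, 0, 0)ᵀ

Let N = A − (-2)·I. We want v_2 with N^2 v_2 = 0 but N^1 v_2 ≠ 0; then v_{j-1} := N · v_j for j = 2, …, 2.

Pick v_2 = (1, 0, 0, 0)ᵀ.
Then v_1 = N · v_2 = (-2, 2, 4, -2)ᵀ.

Sanity check: (A − (-2)·I) v_1 = (0, 0, 0, 0)ᵀ = 0. ✓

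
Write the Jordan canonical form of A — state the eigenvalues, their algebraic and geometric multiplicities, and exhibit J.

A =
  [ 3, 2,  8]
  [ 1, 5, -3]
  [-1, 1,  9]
J_1(5) ⊕ J_2(6)

The characteristic polynomial is
  det(x·I − A) = x^3 - 17*x^2 + 96*x - 180 = (x - 6)^2*(x - 5)

Eigenvalues and multiplicities (the geometric multiplicity of λ is n − rank(A − λI), which equals the number of Jordan blocks for λ):
  λ = 5: algebraic multiplicity = 1, geometric multiplicity = 1
  λ = 6: algebraic multiplicity = 2, geometric multiplicity = 1

Determining the block sizes for each eigenvalue:
  λ = 5: one block (gm = 1), so the single block has size am = 1 → block sizes [1]
  λ = 6: one block (gm = 1), so the single block has size am = 2 → block sizes [2]

Assembling the blocks gives a Jordan form
J =
  [5, 0, 0]
  [0, 6, 1]
  [0, 0, 6]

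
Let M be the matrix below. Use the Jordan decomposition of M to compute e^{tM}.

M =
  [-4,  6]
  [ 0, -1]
e^{tM} =
  [exp(-4*t), 2*exp(-t) - 2*exp(-4*t)]
  [0, exp(-t)]

Strategy: write M = P · J · P⁻¹ where J is a Jordan canonical form, so e^{tM} = P · e^{tJ} · P⁻¹, and e^{tJ} can be computed block-by-block.

M has Jordan form
J =
  [-4,  0]
  [ 0, -1]
(up to reordering of blocks).

Per-block formulas:
  For a 1×1 block at λ = -4: exp(t · [-4]) = [e^(-4t)].
  For a 1×1 block at λ = -1: exp(t · [-1]) = [e^(-1t)].

After assembling e^{tJ} and conjugating by P, we get:

e^{tM} =
  [exp(-4*t), 2*exp(-t) - 2*exp(-4*t)]
  [0, exp(-t)]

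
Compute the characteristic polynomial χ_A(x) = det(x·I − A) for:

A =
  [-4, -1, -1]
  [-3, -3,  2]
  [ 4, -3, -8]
x^3 + 15*x^2 + 75*x + 125

Expanding det(x·I − A) (e.g. by cofactor expansion or by noting that A is similar to its Jordan form J, which has the same characteristic polynomial as A) gives
  χ_A(x) = x^3 + 15*x^2 + 75*x + 125
which factors as (x + 5)^3. The eigenvalues (with algebraic multiplicities) are λ = -5 with multiplicity 3.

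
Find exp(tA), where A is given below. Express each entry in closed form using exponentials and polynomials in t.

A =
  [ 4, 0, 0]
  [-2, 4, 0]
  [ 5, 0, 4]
e^{tA} =
  [exp(4*t), 0, 0]
  [-2*t*exp(4*t), exp(4*t), 0]
  [5*t*exp(4*t), 0, exp(4*t)]

Strategy: write A = P · J · P⁻¹ where J is a Jordan canonical form, so e^{tA} = P · e^{tJ} · P⁻¹, and e^{tJ} can be computed block-by-block.

A has Jordan form
J =
  [4, 1, 0]
  [0, 4, 0]
  [0, 0, 4]
(up to reordering of blocks).

Per-block formulas:
  For a 2×2 Jordan block J_2(4): exp(t · J_2(4)) = e^(4t)·(I + t·N), where N is the 2×2 nilpotent shift.
  For a 1×1 block at λ = 4: exp(t · [4]) = [e^(4t)].

After assembling e^{tJ} and conjugating by P, we get:

e^{tA} =
  [exp(4*t), 0, 0]
  [-2*t*exp(4*t), exp(4*t), 0]
  [5*t*exp(4*t), 0, exp(4*t)]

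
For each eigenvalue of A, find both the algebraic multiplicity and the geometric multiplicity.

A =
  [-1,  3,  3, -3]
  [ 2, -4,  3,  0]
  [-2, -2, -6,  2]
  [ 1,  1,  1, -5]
λ = -4: alg = 4, geom = 2

Step 1 — factor the characteristic polynomial to read off the algebraic multiplicities:
  χ_A(x) = (x + 4)^4

Step 2 — compute geometric multiplicities via the rank-nullity identity g(λ) = n − rank(A − λI):
  rank(A − (-4)·I) = 2, so dim ker(A − (-4)·I) = n − 2 = 2

Summary:
  λ = -4: algebraic multiplicity = 4, geometric multiplicity = 2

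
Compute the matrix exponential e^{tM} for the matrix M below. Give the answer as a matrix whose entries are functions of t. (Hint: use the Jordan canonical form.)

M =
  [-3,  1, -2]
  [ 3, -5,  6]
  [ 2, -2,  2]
e^{tM} =
  [-t*exp(-2*t) + exp(-2*t), t*exp(-2*t), -2*t*exp(-2*t)]
  [3*t*exp(-2*t), -3*t*exp(-2*t) + exp(-2*t), 6*t*exp(-2*t)]
  [2*t*exp(-2*t), -2*t*exp(-2*t), 4*t*exp(-2*t) + exp(-2*t)]

Strategy: write M = P · J · P⁻¹ where J is a Jordan canonical form, so e^{tM} = P · e^{tJ} · P⁻¹, and e^{tJ} can be computed block-by-block.

M has Jordan form
J =
  [-2,  1,  0]
  [ 0, -2,  0]
  [ 0,  0, -2]
(up to reordering of blocks).

Per-block formulas:
  For a 2×2 Jordan block J_2(-2): exp(t · J_2(-2)) = e^(-2t)·(I + t·N), where N is the 2×2 nilpotent shift.
  For a 1×1 block at λ = -2: exp(t · [-2]) = [e^(-2t)].

After assembling e^{tJ} and conjugating by P, we get:

e^{tM} =
  [-t*exp(-2*t) + exp(-2*t), t*exp(-2*t), -2*t*exp(-2*t)]
  [3*t*exp(-2*t), -3*t*exp(-2*t) + exp(-2*t), 6*t*exp(-2*t)]
  [2*t*exp(-2*t), -2*t*exp(-2*t), 4*t*exp(-2*t) + exp(-2*t)]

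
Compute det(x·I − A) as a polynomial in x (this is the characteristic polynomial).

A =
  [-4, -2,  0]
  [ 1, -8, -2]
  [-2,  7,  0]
x^3 + 12*x^2 + 48*x + 64

Expanding det(x·I − A) (e.g. by cofactor expansion or by noting that A is similar to its Jordan form J, which has the same characteristic polynomial as A) gives
  χ_A(x) = x^3 + 12*x^2 + 48*x + 64
which factors as (x + 4)^3. The eigenvalues (with algebraic multiplicities) are λ = -4 with multiplicity 3.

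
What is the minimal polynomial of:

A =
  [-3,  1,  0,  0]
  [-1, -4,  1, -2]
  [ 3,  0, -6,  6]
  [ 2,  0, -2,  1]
x^3 + 9*x^2 + 27*x + 27

The characteristic polynomial is χ_A(x) = (x + 3)^4, so the eigenvalues are known. The minimal polynomial is
  m_A(x) = Π_λ (x − λ)^{k_λ}
where k_λ is the size of the *largest* Jordan block for λ (equivalently, the smallest k with (A − λI)^k v = 0 for every generalised eigenvector v of λ).

  λ = -3: largest Jordan block has size 3, contributing (x + 3)^3

So m_A(x) = (x + 3)^3 = x^3 + 9*x^2 + 27*x + 27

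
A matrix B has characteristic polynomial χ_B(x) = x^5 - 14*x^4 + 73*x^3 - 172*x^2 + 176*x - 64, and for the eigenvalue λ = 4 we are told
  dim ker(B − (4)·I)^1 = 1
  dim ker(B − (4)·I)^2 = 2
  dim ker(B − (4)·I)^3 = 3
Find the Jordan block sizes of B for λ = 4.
Block sizes for λ = 4: [3]

From the dimensions of kernels of powers, the number of Jordan blocks of size at least j is d_j − d_{j−1} where d_j = dim ker(N^j) (with d_0 = 0). Computing the differences gives [1, 1, 1].
The number of blocks of size exactly k is (#blocks of size ≥ k) − (#blocks of size ≥ k + 1), so the partition is: 1 block(s) of size 3.
In nonincreasing order the block sizes are [3].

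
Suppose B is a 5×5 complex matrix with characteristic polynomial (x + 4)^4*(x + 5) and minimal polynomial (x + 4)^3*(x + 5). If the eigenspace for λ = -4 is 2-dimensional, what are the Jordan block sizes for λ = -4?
Block sizes for λ = -4: [3, 1]

Step 1 — from the characteristic polynomial, algebraic multiplicity of λ = -4 is 4. From dim ker(B − (-4)·I) = 2, there are exactly 2 Jordan blocks for λ = -4.
Step 2 — from the minimal polynomial, the factor (x + 4)^3 tells us the largest block for λ = -4 has size 3.
Step 3 — with total size 4, 2 blocks, and largest block 3, the block sizes (in nonincreasing order) are [3, 1].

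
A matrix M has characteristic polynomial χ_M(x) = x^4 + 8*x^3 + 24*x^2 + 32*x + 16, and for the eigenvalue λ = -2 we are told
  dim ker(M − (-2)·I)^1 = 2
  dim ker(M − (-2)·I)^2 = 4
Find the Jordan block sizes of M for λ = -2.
Block sizes for λ = -2: [2, 2]

From the dimensions of kernels of powers, the number of Jordan blocks of size at least j is d_j − d_{j−1} where d_j = dim ker(N^j) (with d_0 = 0). Computing the differences gives [2, 2].
The number of blocks of size exactly k is (#blocks of size ≥ k) − (#blocks of size ≥ k + 1), so the partition is: 2 block(s) of size 2.
In nonincreasing order the block sizes are [2, 2].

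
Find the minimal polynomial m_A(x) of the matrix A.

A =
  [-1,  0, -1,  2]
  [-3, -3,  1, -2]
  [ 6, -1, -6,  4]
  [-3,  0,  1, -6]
x^3 + 12*x^2 + 48*x + 64

The characteristic polynomial is χ_A(x) = (x + 4)^4, so the eigenvalues are known. The minimal polynomial is
  m_A(x) = Π_λ (x − λ)^{k_λ}
where k_λ is the size of the *largest* Jordan block for λ (equivalently, the smallest k with (A − λI)^k v = 0 for every generalised eigenvector v of λ).

  λ = -4: largest Jordan block has size 3, contributing (x + 4)^3

So m_A(x) = (x + 4)^3 = x^3 + 12*x^2 + 48*x + 64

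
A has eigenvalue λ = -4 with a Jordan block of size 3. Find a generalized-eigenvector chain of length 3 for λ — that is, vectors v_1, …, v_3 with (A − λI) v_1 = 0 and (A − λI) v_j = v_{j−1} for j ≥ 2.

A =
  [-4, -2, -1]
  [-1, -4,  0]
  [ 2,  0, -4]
A Jordan chain for λ = -4 of length 3:
v_1 = (0, 2, -4)ᵀ
v_2 = (-2, 0, 0)ᵀ
v_3 = (0, 1, 0)ᵀ

Let N = A − (-4)·I. We want v_3 with N^3 v_3 = 0 but N^2 v_3 ≠ 0; then v_{j-1} := N · v_j for j = 3, …, 2.

Pick v_3 = (0, 1, 0)ᵀ.
Then v_2 = N · v_3 = (-2, 0, 0)ᵀ.
Then v_1 = N · v_2 = (0, 2, -4)ᵀ.

Sanity check: (A − (-4)·I) v_1 = (0, 0, 0)ᵀ = 0. ✓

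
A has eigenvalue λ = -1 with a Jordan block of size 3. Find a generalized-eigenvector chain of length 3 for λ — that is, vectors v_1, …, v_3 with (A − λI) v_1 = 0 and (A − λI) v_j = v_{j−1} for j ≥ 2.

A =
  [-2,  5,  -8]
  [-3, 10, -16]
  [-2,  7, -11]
A Jordan chain for λ = -1 of length 3:
v_1 = (2, 2, 1)ᵀ
v_2 = (-1, -3, -2)ᵀ
v_3 = (1, 0, 0)ᵀ

Let N = A − (-1)·I. We want v_3 with N^3 v_3 = 0 but N^2 v_3 ≠ 0; then v_{j-1} := N · v_j for j = 3, …, 2.

Pick v_3 = (1, 0, 0)ᵀ.
Then v_2 = N · v_3 = (-1, -3, -2)ᵀ.
Then v_1 = N · v_2 = (2, 2, 1)ᵀ.

Sanity check: (A − (-1)·I) v_1 = (0, 0, 0)ᵀ = 0. ✓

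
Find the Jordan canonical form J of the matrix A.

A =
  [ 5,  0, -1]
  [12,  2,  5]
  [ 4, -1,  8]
J_3(5)

The characteristic polynomial is
  det(x·I − A) = x^3 - 15*x^2 + 75*x - 125 = (x - 5)^3

Eigenvalues and multiplicities (the geometric multiplicity of λ is n − rank(A − λI), which equals the number of Jordan blocks for λ):
  λ = 5: algebraic multiplicity = 3, geometric multiplicity = 1

Determining the block sizes for each eigenvalue:
  λ = 5: one block (gm = 1), so the single block has size am = 3 → block sizes [3]

Assembling the blocks gives a Jordan form
J =
  [5, 1, 0]
  [0, 5, 1]
  [0, 0, 5]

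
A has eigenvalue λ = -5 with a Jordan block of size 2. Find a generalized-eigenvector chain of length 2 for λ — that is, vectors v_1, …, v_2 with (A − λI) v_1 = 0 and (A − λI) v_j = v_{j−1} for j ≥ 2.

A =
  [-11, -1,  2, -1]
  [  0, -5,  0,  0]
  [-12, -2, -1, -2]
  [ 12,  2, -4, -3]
A Jordan chain for λ = -5 of length 2:
v_1 = (-6, 0, -12, 12)ᵀ
v_2 = (1, 0, 0, 0)ᵀ

Let N = A − (-5)·I. We want v_2 with N^2 v_2 = 0 but N^1 v_2 ≠ 0; then v_{j-1} := N · v_j for j = 2, …, 2.

Pick v_2 = (1, 0, 0, 0)ᵀ.
Then v_1 = N · v_2 = (-6, 0, -12, 12)ᵀ.

Sanity check: (A − (-5)·I) v_1 = (0, 0, 0, 0)ᵀ = 0. ✓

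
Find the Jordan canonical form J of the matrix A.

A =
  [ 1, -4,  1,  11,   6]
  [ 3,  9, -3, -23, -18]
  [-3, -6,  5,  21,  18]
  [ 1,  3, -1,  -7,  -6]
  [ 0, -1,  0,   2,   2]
J_3(2) ⊕ J_1(2) ⊕ J_1(2)

The characteristic polynomial is
  det(x·I − A) = x^5 - 10*x^4 + 40*x^3 - 80*x^2 + 80*x - 32 = (x - 2)^5

Eigenvalues and multiplicities (the geometric multiplicity of λ is n − rank(A − λI), which equals the number of Jordan blocks for λ):
  λ = 2: algebraic multiplicity = 5, geometric multiplicity = 3

Determining the block sizes for each eigenvalue:
  λ = 2: with am = 5 and gm = 3, the partition is not yet determined (e.g. several partitions of 5 into 3 parts exist). Let N = A − (2)·I. Computing rank(N^1) = 2, rank(N^2) = 1, rank(N^3) = 0; the number of blocks of size ≥ j is rank(N^{j−1}) − rank(N^j), giving [3, 1, 1]. So we have 1 block(s) of size 3, 2 block(s) of size 1 → block sizes [3, 1, 1]

Assembling the blocks gives a Jordan form
J =
  [2, 1, 0, 0, 0]
  [0, 2, 1, 0, 0]
  [0, 0, 2, 0, 0]
  [0, 0, 0, 2, 0]
  [0, 0, 0, 0, 2]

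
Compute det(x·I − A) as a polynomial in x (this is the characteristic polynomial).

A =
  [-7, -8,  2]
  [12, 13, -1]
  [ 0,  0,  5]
x^3 - 11*x^2 + 35*x - 25

Expanding det(x·I − A) (e.g. by cofactor expansion or by noting that A is similar to its Jordan form J, which has the same characteristic polynomial as A) gives
  χ_A(x) = x^3 - 11*x^2 + 35*x - 25
which factors as (x - 5)^2*(x - 1). The eigenvalues (with algebraic multiplicities) are λ = 1 with multiplicity 1, λ = 5 with multiplicity 2.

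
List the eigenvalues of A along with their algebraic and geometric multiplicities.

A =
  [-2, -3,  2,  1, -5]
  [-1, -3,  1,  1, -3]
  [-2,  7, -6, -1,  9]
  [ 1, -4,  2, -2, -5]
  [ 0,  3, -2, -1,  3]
λ = -2: alg = 5, geom = 2

Step 1 — factor the characteristic polynomial to read off the algebraic multiplicities:
  χ_A(x) = (x + 2)^5

Step 2 — compute geometric multiplicities via the rank-nullity identity g(λ) = n − rank(A − λI):
  rank(A − (-2)·I) = 3, so dim ker(A − (-2)·I) = n − 3 = 2

Summary:
  λ = -2: algebraic multiplicity = 5, geometric multiplicity = 2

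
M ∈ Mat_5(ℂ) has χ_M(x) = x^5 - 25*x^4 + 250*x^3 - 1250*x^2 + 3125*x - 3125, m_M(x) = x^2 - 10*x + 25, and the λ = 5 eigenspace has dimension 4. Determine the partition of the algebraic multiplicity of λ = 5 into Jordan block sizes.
Block sizes for λ = 5: [2, 1, 1, 1]

Step 1 — from the characteristic polynomial, algebraic multiplicity of λ = 5 is 5. From dim ker(M − (5)·I) = 4, there are exactly 4 Jordan blocks for λ = 5.
Step 2 — from the minimal polynomial, the factor (x − 5)^2 tells us the largest block for λ = 5 has size 2.
Step 3 — with total size 5, 4 blocks, and largest block 2, the block sizes (in nonincreasing order) are [2, 1, 1, 1].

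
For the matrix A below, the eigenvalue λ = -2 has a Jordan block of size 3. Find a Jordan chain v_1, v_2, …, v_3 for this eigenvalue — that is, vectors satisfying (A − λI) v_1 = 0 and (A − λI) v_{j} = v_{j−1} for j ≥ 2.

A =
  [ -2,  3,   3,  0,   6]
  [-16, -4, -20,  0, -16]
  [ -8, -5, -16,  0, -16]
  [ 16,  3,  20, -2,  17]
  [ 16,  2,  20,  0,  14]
A Jordan chain for λ = -2 of length 3:
v_1 = (24, -64, -64, 64, 64)ᵀ
v_2 = (0, -16, -8, 16, 16)ᵀ
v_3 = (1, 0, 0, 0, 0)ᵀ

Let N = A − (-2)·I. We want v_3 with N^3 v_3 = 0 but N^2 v_3 ≠ 0; then v_{j-1} := N · v_j for j = 3, …, 2.

Pick v_3 = (1, 0, 0, 0, 0)ᵀ.
Then v_2 = N · v_3 = (0, -16, -8, 16, 16)ᵀ.
Then v_1 = N · v_2 = (24, -64, -64, 64, 64)ᵀ.

Sanity check: (A − (-2)·I) v_1 = (0, 0, 0, 0, 0)ᵀ = 0. ✓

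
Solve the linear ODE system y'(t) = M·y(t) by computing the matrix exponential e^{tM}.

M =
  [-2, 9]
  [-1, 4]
e^{tM} =
  [-3*t*exp(t) + exp(t), 9*t*exp(t)]
  [-t*exp(t), 3*t*exp(t) + exp(t)]

Strategy: write M = P · J · P⁻¹ where J is a Jordan canonical form, so e^{tM} = P · e^{tJ} · P⁻¹, and e^{tJ} can be computed block-by-block.

M has Jordan form
J =
  [1, 1]
  [0, 1]
(up to reordering of blocks).

Per-block formulas:
  For a 2×2 Jordan block J_2(1): exp(t · J_2(1)) = e^(1t)·(I + t·N), where N is the 2×2 nilpotent shift.

After assembling e^{tJ} and conjugating by P, we get:

e^{tM} =
  [-3*t*exp(t) + exp(t), 9*t*exp(t)]
  [-t*exp(t), 3*t*exp(t) + exp(t)]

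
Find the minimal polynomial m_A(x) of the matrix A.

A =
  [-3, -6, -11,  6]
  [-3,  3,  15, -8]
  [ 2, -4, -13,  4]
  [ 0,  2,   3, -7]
x^3 + 15*x^2 + 75*x + 125

The characteristic polynomial is χ_A(x) = (x + 5)^4, so the eigenvalues are known. The minimal polynomial is
  m_A(x) = Π_λ (x − λ)^{k_λ}
where k_λ is the size of the *largest* Jordan block for λ (equivalently, the smallest k with (A − λI)^k v = 0 for every generalised eigenvector v of λ).

  λ = -5: largest Jordan block has size 3, contributing (x + 5)^3

So m_A(x) = (x + 5)^3 = x^3 + 15*x^2 + 75*x + 125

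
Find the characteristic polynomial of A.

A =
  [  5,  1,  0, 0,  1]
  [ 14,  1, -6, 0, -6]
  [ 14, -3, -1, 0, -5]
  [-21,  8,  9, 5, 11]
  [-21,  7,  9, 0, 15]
x^5 - 25*x^4 + 250*x^3 - 1250*x^2 + 3125*x - 3125

Expanding det(x·I − A) (e.g. by cofactor expansion or by noting that A is similar to its Jordan form J, which has the same characteristic polynomial as A) gives
  χ_A(x) = x^5 - 25*x^4 + 250*x^3 - 1250*x^2 + 3125*x - 3125
which factors as (x - 5)^5. The eigenvalues (with algebraic multiplicities) are λ = 5 with multiplicity 5.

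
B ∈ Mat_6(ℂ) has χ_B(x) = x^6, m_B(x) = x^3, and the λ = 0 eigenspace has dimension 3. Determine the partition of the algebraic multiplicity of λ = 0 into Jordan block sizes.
Block sizes for λ = 0: [3, 2, 1]

Step 1 — from the characteristic polynomial, algebraic multiplicity of λ = 0 is 6. From dim ker(B − (0)·I) = 3, there are exactly 3 Jordan blocks for λ = 0.
Step 2 — from the minimal polynomial, the factor (x − 0)^3 tells us the largest block for λ = 0 has size 3.
Step 3 — with total size 6, 3 blocks, and largest block 3, the block sizes (in nonincreasing order) are [3, 2, 1].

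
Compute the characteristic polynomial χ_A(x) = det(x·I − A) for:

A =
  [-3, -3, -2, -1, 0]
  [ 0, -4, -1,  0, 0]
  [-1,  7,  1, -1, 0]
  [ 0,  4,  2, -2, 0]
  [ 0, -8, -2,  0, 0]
x^5 + 8*x^4 + 24*x^3 + 32*x^2 + 16*x

Expanding det(x·I − A) (e.g. by cofactor expansion or by noting that A is similar to its Jordan form J, which has the same characteristic polynomial as A) gives
  χ_A(x) = x^5 + 8*x^4 + 24*x^3 + 32*x^2 + 16*x
which factors as x*(x + 2)^4. The eigenvalues (with algebraic multiplicities) are λ = -2 with multiplicity 4, λ = 0 with multiplicity 1.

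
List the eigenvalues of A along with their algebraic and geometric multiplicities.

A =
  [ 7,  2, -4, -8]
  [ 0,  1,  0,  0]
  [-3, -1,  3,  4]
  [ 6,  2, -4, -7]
λ = 1: alg = 4, geom = 3

Step 1 — factor the characteristic polynomial to read off the algebraic multiplicities:
  χ_A(x) = (x - 1)^4

Step 2 — compute geometric multiplicities via the rank-nullity identity g(λ) = n − rank(A − λI):
  rank(A − (1)·I) = 1, so dim ker(A − (1)·I) = n − 1 = 3

Summary:
  λ = 1: algebraic multiplicity = 4, geometric multiplicity = 3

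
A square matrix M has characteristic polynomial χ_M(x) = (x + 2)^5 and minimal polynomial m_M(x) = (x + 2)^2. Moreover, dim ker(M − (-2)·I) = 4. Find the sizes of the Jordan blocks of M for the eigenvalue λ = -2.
Block sizes for λ = -2: [2, 1, 1, 1]

Step 1 — from the characteristic polynomial, algebraic multiplicity of λ = -2 is 5. From dim ker(M − (-2)·I) = 4, there are exactly 4 Jordan blocks for λ = -2.
Step 2 — from the minimal polynomial, the factor (x + 2)^2 tells us the largest block for λ = -2 has size 2.
Step 3 — with total size 5, 4 blocks, and largest block 2, the block sizes (in nonincreasing order) are [2, 1, 1, 1].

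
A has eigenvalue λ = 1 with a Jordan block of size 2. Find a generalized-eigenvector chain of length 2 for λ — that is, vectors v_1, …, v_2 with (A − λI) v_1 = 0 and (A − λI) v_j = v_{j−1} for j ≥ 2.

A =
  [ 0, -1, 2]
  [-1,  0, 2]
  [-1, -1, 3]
A Jordan chain for λ = 1 of length 2:
v_1 = (-1, -1, -1)ᵀ
v_2 = (1, 0, 0)ᵀ

Let N = A − (1)·I. We want v_2 with N^2 v_2 = 0 but N^1 v_2 ≠ 0; then v_{j-1} := N · v_j for j = 2, …, 2.

Pick v_2 = (1, 0, 0)ᵀ.
Then v_1 = N · v_2 = (-1, -1, -1)ᵀ.

Sanity check: (A − (1)·I) v_1 = (0, 0, 0)ᵀ = 0. ✓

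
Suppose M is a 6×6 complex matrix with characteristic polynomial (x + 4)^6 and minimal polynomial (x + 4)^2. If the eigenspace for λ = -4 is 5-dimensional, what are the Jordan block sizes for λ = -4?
Block sizes for λ = -4: [2, 1, 1, 1, 1]

Step 1 — from the characteristic polynomial, algebraic multiplicity of λ = -4 is 6. From dim ker(M − (-4)·I) = 5, there are exactly 5 Jordan blocks for λ = -4.
Step 2 — from the minimal polynomial, the factor (x + 4)^2 tells us the largest block for λ = -4 has size 2.
Step 3 — with total size 6, 5 blocks, and largest block 2, the block sizes (in nonincreasing order) are [2, 1, 1, 1, 1].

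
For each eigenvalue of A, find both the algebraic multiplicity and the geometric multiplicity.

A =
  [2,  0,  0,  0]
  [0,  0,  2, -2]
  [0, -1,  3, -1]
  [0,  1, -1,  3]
λ = 2: alg = 4, geom = 3

Step 1 — factor the characteristic polynomial to read off the algebraic multiplicities:
  χ_A(x) = (x - 2)^4

Step 2 — compute geometric multiplicities via the rank-nullity identity g(λ) = n − rank(A − λI):
  rank(A − (2)·I) = 1, so dim ker(A − (2)·I) = n − 1 = 3

Summary:
  λ = 2: algebraic multiplicity = 4, geometric multiplicity = 3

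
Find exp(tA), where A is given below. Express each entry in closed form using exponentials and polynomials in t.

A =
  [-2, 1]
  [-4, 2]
e^{tA} =
  [1 - 2*t, t]
  [-4*t, 2*t + 1]

Strategy: write A = P · J · P⁻¹ where J is a Jordan canonical form, so e^{tA} = P · e^{tJ} · P⁻¹, and e^{tJ} can be computed block-by-block.

A has Jordan form
J =
  [0, 1]
  [0, 0]
(up to reordering of blocks).

Per-block formulas:
  For a 2×2 Jordan block J_2(0): exp(t · J_2(0)) = e^(0t)·(I + t·N), where N is the 2×2 nilpotent shift.

After assembling e^{tJ} and conjugating by P, we get:

e^{tA} =
  [1 - 2*t, t]
  [-4*t, 2*t + 1]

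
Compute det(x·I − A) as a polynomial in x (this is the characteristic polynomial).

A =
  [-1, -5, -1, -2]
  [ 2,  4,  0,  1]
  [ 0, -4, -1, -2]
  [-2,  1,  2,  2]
x^4 - 4*x^3 + 6*x^2 - 4*x + 1

Expanding det(x·I − A) (e.g. by cofactor expansion or by noting that A is similar to its Jordan form J, which has the same characteristic polynomial as A) gives
  χ_A(x) = x^4 - 4*x^3 + 6*x^2 - 4*x + 1
which factors as (x - 1)^4. The eigenvalues (with algebraic multiplicities) are λ = 1 with multiplicity 4.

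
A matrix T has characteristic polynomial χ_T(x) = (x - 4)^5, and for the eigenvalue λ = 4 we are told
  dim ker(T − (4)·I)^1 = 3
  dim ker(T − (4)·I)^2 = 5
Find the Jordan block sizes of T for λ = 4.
Block sizes for λ = 4: [2, 2, 1]

From the dimensions of kernels of powers, the number of Jordan blocks of size at least j is d_j − d_{j−1} where d_j = dim ker(N^j) (with d_0 = 0). Computing the differences gives [3, 2].
The number of blocks of size exactly k is (#blocks of size ≥ k) − (#blocks of size ≥ k + 1), so the partition is: 1 block(s) of size 1, 2 block(s) of size 2.
In nonincreasing order the block sizes are [2, 2, 1].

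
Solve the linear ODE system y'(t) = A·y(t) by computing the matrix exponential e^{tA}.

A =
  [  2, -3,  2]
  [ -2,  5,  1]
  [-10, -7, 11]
e^{tA} =
  [t^2*exp(6*t) - 4*t*exp(6*t) + exp(6*t), t^2*exp(6*t)/2 - 3*t*exp(6*t), -t^2*exp(6*t)/2 + 2*t*exp(6*t)]
  [-2*t*exp(6*t), -t*exp(6*t) + exp(6*t), t*exp(6*t)]
  [2*t^2*exp(6*t) - 10*t*exp(6*t), t^2*exp(6*t) - 7*t*exp(6*t), -t^2*exp(6*t) + 5*t*exp(6*t) + exp(6*t)]

Strategy: write A = P · J · P⁻¹ where J is a Jordan canonical form, so e^{tA} = P · e^{tJ} · P⁻¹, and e^{tJ} can be computed block-by-block.

A has Jordan form
J =
  [6, 1, 0]
  [0, 6, 1]
  [0, 0, 6]
(up to reordering of blocks).

Per-block formulas:
  For a 3×3 Jordan block J_3(6): exp(t · J_3(6)) = e^(6t)·(I + t·N + (t^2/2)·N^2), where N is the 3×3 nilpotent shift.

After assembling e^{tJ} and conjugating by P, we get:

e^{tA} =
  [t^2*exp(6*t) - 4*t*exp(6*t) + exp(6*t), t^2*exp(6*t)/2 - 3*t*exp(6*t), -t^2*exp(6*t)/2 + 2*t*exp(6*t)]
  [-2*t*exp(6*t), -t*exp(6*t) + exp(6*t), t*exp(6*t)]
  [2*t^2*exp(6*t) - 10*t*exp(6*t), t^2*exp(6*t) - 7*t*exp(6*t), -t^2*exp(6*t) + 5*t*exp(6*t) + exp(6*t)]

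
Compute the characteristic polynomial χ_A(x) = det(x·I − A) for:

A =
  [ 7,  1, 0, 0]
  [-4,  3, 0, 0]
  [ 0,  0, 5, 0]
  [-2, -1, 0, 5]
x^4 - 20*x^3 + 150*x^2 - 500*x + 625

Expanding det(x·I − A) (e.g. by cofactor expansion or by noting that A is similar to its Jordan form J, which has the same characteristic polynomial as A) gives
  χ_A(x) = x^4 - 20*x^3 + 150*x^2 - 500*x + 625
which factors as (x - 5)^4. The eigenvalues (with algebraic multiplicities) are λ = 5 with multiplicity 4.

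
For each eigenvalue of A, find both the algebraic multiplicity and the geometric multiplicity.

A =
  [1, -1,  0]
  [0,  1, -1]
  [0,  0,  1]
λ = 1: alg = 3, geom = 1

Step 1 — factor the characteristic polynomial to read off the algebraic multiplicities:
  χ_A(x) = (x - 1)^3

Step 2 — compute geometric multiplicities via the rank-nullity identity g(λ) = n − rank(A − λI):
  rank(A − (1)·I) = 2, so dim ker(A − (1)·I) = n − 2 = 1

Summary:
  λ = 1: algebraic multiplicity = 3, geometric multiplicity = 1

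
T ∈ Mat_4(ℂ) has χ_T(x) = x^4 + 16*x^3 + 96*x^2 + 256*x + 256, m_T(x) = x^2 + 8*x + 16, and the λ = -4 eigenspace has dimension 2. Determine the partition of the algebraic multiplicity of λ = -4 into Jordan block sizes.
Block sizes for λ = -4: [2, 2]

Step 1 — from the characteristic polynomial, algebraic multiplicity of λ = -4 is 4. From dim ker(T − (-4)·I) = 2, there are exactly 2 Jordan blocks for λ = -4.
Step 2 — from the minimal polynomial, the factor (x + 4)^2 tells us the largest block for λ = -4 has size 2.
Step 3 — with total size 4, 2 blocks, and largest block 2, the block sizes (in nonincreasing order) are [2, 2].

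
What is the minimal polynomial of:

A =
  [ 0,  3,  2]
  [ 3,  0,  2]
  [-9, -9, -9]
x^2 + 6*x + 9

The characteristic polynomial is χ_A(x) = (x + 3)^3, so the eigenvalues are known. The minimal polynomial is
  m_A(x) = Π_λ (x − λ)^{k_λ}
where k_λ is the size of the *largest* Jordan block for λ (equivalently, the smallest k with (A − λI)^k v = 0 for every generalised eigenvector v of λ).

  λ = -3: largest Jordan block has size 2, contributing (x + 3)^2

So m_A(x) = (x + 3)^2 = x^2 + 6*x + 9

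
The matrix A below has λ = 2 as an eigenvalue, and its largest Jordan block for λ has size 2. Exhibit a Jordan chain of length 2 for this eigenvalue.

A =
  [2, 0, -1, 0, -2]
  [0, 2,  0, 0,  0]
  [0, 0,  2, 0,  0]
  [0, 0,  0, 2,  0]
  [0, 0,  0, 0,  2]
A Jordan chain for λ = 2 of length 2:
v_1 = (-1, 0, 0, 0, 0)ᵀ
v_2 = (0, 0, 1, 0, 0)ᵀ

Let N = A − (2)·I. We want v_2 with N^2 v_2 = 0 but N^1 v_2 ≠ 0; then v_{j-1} := N · v_j for j = 2, …, 2.

Pick v_2 = (0, 0, 1, 0, 0)ᵀ.
Then v_1 = N · v_2 = (-1, 0, 0, 0, 0)ᵀ.

Sanity check: (A − (2)·I) v_1 = (0, 0, 0, 0, 0)ᵀ = 0. ✓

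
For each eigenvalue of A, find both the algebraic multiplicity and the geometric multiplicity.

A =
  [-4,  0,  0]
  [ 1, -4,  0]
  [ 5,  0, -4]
λ = -4: alg = 3, geom = 2

Step 1 — factor the characteristic polynomial to read off the algebraic multiplicities:
  χ_A(x) = (x + 4)^3

Step 2 — compute geometric multiplicities via the rank-nullity identity g(λ) = n − rank(A − λI):
  rank(A − (-4)·I) = 1, so dim ker(A − (-4)·I) = n − 1 = 2

Summary:
  λ = -4: algebraic multiplicity = 3, geometric multiplicity = 2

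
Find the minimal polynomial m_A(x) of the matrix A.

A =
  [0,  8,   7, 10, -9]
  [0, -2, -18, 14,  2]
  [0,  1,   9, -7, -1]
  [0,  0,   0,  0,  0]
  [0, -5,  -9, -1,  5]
x^4 - 12*x^3 + 36*x^2

The characteristic polynomial is χ_A(x) = x^3*(x - 6)^2, so the eigenvalues are known. The minimal polynomial is
  m_A(x) = Π_λ (x − λ)^{k_λ}
where k_λ is the size of the *largest* Jordan block for λ (equivalently, the smallest k with (A − λI)^k v = 0 for every generalised eigenvector v of λ).

  λ = 0: largest Jordan block has size 2, contributing (x − 0)^2
  λ = 6: largest Jordan block has size 2, contributing (x − 6)^2

So m_A(x) = x^2*(x - 6)^2 = x^4 - 12*x^3 + 36*x^2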